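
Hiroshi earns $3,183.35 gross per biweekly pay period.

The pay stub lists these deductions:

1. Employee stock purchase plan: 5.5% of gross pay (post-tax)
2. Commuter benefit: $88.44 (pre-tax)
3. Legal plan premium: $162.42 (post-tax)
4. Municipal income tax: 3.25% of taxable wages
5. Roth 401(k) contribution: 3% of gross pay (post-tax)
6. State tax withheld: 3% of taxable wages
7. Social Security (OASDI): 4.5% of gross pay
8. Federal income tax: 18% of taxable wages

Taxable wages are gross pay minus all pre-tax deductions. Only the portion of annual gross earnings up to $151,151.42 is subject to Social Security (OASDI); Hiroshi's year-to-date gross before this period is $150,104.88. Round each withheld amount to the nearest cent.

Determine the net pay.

Commuter benefit: $88.44
Taxable wages = $3,183.35 − $88.44 = $3,094.91
Federal income tax: $3,094.91 × 0.18 = $557.08
State tax withheld: $3,094.91 × 0.03 = $92.85
Municipal income tax: $3,094.91 × 0.0325 = $100.58
Social Security (OASDI): only $151,151.42 − $150,104.88 = $1,046.54 of this check is subject → $1,046.54 × 0.045 = $47.09
Roth 401(k) contribution: $3,183.35 × 0.03 = $95.50
Employee stock purchase plan: $3,183.35 × 0.055 = $175.08
Legal plan premium: $162.42
Total deductions = $88.44 + $557.08 + $92.85 + $100.58 + $47.09 + $95.50 + $175.08 + $162.42 = $1,319.04
Net pay = $3,183.35 − $1,319.04 = $1,864.31

$1,864.31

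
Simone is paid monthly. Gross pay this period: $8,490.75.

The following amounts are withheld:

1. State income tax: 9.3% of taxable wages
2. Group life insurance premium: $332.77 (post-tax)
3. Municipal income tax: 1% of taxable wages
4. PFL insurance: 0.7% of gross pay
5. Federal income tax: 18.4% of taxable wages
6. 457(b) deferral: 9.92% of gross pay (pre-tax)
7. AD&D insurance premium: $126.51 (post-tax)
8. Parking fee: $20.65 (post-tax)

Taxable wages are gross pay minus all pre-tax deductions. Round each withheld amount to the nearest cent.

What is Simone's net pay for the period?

$4,913.99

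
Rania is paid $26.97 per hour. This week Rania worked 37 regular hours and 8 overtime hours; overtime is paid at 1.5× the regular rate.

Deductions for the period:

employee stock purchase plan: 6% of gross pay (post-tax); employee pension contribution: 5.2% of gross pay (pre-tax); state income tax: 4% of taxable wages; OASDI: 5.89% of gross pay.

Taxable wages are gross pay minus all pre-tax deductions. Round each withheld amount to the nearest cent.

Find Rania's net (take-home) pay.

$1,045.57

Regular pay: 37 × $26.97 = $997.89
Overtime pay: 8 × $26.97 × 1.5 = $323.64
Gross pay = $997.89 + $323.64 = $1,321.53
Employee pension contribution: $1,321.53 × 0.052 = $68.72
Taxable wages = $1,321.53 − $68.72 = $1,252.81
State income tax: $1,252.81 × 0.04 = $50.11
OASDI: $1,321.53 × 0.0589 = $77.84
Employee stock purchase plan: $1,321.53 × 0.06 = $79.29
Total deductions = $68.72 + $50.11 + $77.84 + $79.29 = $275.96
Net pay = $1,321.53 − $275.96 = $1,045.57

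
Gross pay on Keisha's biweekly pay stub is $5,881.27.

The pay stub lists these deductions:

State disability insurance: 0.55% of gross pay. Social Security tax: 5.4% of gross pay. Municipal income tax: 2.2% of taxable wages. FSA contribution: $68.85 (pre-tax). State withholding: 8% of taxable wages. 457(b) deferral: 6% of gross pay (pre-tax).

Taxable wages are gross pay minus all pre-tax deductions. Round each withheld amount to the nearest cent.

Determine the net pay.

$4,552.73

FSA contribution: $68.85
457(b) deferral: $5,881.27 × 0.06 = $352.88
Pre-tax total = $68.85 + $352.88 = $421.73
Taxable wages = $5,881.27 − $421.73 = $5,459.54
Municipal income tax: $5,459.54 × 0.022 = $120.11
State withholding: $5,459.54 × 0.08 = $436.76
Social Security tax: $5,881.27 × 0.054 = $317.59
State disability insurance: $5,881.27 × 0.0055 = $32.35
Total deductions = $68.85 + $352.88 + $120.11 + $436.76 + $317.59 + $32.35 = $1,328.54
Net pay = $5,881.27 − $1,328.54 = $4,552.73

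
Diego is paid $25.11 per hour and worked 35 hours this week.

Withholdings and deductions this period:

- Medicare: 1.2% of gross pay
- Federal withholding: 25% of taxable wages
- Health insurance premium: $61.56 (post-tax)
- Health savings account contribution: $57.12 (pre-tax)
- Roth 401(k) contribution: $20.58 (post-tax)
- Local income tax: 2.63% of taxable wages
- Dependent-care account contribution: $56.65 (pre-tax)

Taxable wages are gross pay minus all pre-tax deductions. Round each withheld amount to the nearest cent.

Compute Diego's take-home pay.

Gross pay: 35 × $25.11 = $878.85
Health savings account contribution: $57.12
Dependent-care account contribution: $56.65
Pre-tax total = $57.12 + $56.65 = $113.77
Taxable wages = $878.85 − $113.77 = $765.08
Federal withholding: $765.08 × 0.25 = $191.27
Local income tax: $765.08 × 0.0263 = $20.12
Medicare: $878.85 × 0.012 = $10.55
Health insurance premium: $61.56
Roth 401(k) contribution: $20.58
Total deductions = $57.12 + $56.65 + $191.27 + $20.12 + $10.55 + $61.56 + $20.58 = $417.85
Net pay = $878.85 − $417.85 = $461.00

$461.00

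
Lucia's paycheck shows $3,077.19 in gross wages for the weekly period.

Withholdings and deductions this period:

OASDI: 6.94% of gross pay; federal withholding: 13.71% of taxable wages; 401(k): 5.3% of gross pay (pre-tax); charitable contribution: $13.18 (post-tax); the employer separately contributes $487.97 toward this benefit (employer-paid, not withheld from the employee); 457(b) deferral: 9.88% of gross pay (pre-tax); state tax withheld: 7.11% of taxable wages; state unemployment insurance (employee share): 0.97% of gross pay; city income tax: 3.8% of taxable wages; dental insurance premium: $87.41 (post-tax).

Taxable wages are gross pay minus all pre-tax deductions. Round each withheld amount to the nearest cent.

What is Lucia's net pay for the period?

$1,623.47

457(b) deferral: $3,077.19 × 0.0988 = $304.03
401(k): $3,077.19 × 0.053 = $163.09
Pre-tax total = $304.03 + $163.09 = $467.12
Taxable wages = $3,077.19 − $467.12 = $2,610.07
City income tax: $2,610.07 × 0.038 = $99.18
State tax withheld: $2,610.07 × 0.0711 = $185.58
Federal withholding: $2,610.07 × 0.1371 = $357.84
State unemployment insurance (employee share): $3,077.19 × 0.0097 = $29.85
OASDI: $3,077.19 × 0.0694 = $213.56
Charitable contribution: $13.18
Dental insurance premium: $87.41
(Employer's $487.97 toward charitable contribution is not withheld from the employee.)
Total deductions = $304.03 + $163.09 + $99.18 + $185.58 + $357.84 + $29.85 + $213.56 + $13.18 + $87.41 = $1,453.72
Net pay = $3,077.19 − $1,453.72 = $1,623.47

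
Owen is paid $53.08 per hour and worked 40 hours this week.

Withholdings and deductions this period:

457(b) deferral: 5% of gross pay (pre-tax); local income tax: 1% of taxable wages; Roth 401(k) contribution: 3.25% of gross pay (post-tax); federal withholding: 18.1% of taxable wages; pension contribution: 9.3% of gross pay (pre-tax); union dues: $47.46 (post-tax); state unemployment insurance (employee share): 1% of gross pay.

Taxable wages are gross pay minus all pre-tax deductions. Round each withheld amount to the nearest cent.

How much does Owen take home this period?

$1,334.35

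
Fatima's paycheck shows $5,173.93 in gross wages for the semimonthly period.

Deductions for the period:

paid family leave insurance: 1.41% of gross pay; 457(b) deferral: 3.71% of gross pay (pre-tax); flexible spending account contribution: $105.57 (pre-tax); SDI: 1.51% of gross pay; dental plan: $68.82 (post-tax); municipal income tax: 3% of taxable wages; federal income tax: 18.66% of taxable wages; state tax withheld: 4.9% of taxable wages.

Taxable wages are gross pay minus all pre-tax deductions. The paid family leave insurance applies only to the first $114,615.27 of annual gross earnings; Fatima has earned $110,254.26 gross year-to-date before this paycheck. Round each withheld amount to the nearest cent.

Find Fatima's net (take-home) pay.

$3,372.80

457(b) deferral: $5,173.93 × 0.0371 = $191.95
Flexible spending account contribution: $105.57
Pre-tax total = $191.95 + $105.57 = $297.52
Taxable wages = $5,173.93 − $297.52 = $4,876.41
State tax withheld: $4,876.41 × 0.049 = $238.94
Municipal income tax: $4,876.41 × 0.03 = $146.29
Federal income tax: $4,876.41 × 0.1866 = $909.94
Paid family leave insurance: only $114,615.27 − $110,254.26 = $4,361.01 of this check is subject → $4,361.01 × 0.0141 = $61.49
SDI: $5,173.93 × 0.0151 = $78.13
Dental plan: $68.82
Total deductions = $191.95 + $105.57 + $238.94 + $146.29 + $909.94 + $61.49 + $78.13 + $68.82 = $1,801.13
Net pay = $5,173.93 − $1,801.13 = $3,372.80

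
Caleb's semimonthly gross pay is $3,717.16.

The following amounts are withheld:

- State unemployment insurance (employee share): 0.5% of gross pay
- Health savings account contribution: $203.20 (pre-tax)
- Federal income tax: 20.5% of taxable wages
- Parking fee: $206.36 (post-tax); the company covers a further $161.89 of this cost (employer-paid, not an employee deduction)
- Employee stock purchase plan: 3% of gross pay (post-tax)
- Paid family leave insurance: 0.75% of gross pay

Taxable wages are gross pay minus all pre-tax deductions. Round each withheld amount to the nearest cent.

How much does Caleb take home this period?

$2,429.26

Health savings account contribution: $203.20
Taxable wages = $3,717.16 − $203.20 = $3,513.96
Federal income tax: $3,513.96 × 0.205 = $720.36
State unemployment insurance (employee share): $3,717.16 × 0.005 = $18.59
Paid family leave insurance: $3,717.16 × 0.0075 = $27.88
Employee stock purchase plan: $3,717.16 × 0.03 = $111.51
Parking fee: $206.36
(Employer's $161.89 toward parking fee is not withheld from the employee.)
Total deductions = $203.20 + $720.36 + $18.59 + $27.88 + $111.51 + $206.36 = $1,287.90
Net pay = $3,717.16 − $1,287.90 = $2,429.26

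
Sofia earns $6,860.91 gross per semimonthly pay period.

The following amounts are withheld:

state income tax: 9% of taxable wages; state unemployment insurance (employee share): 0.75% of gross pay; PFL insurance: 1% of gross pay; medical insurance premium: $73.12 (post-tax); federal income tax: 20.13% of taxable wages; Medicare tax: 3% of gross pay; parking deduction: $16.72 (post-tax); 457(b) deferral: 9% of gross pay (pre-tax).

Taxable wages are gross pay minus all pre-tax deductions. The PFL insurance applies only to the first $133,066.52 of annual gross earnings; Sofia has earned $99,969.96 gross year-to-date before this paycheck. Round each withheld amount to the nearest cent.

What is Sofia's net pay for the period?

$4,008.98

457(b) deferral: $6,860.91 × 0.09 = $617.48
Taxable wages = $6,860.91 − $617.48 = $6,243.43
State income tax: $6,243.43 × 0.09 = $561.91
Federal income tax: $6,243.43 × 0.2013 = $1,256.80
State unemployment insurance (employee share): $6,860.91 × 0.0075 = $51.46
Medicare tax: $6,860.91 × 0.03 = $205.83
PFL insurance: cap not yet reached, full $6,860.91 is subject → $6,860.91 × 0.01 = $68.61
Parking deduction: $16.72
Medical insurance premium: $73.12
Total deductions = $617.48 + $561.91 + $1,256.80 + $51.46 + $205.83 + $68.61 + $16.72 + $73.12 = $2,851.93
Net pay = $6,860.91 − $2,851.93 = $4,008.98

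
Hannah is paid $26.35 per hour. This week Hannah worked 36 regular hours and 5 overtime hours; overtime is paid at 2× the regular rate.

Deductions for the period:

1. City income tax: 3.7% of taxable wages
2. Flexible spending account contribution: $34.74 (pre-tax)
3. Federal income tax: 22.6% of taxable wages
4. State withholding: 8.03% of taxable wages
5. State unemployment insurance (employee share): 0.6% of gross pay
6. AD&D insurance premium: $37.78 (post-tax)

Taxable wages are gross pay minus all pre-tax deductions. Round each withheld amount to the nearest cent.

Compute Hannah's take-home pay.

$728.13

Regular pay: 36 × $26.35 = $948.60
Overtime pay: 5 × $26.35 × 2 = $263.50
Gross pay = $948.60 + $263.50 = $1,212.10
Flexible spending account contribution: $34.74
Taxable wages = $1,212.10 − $34.74 = $1,177.36
State withholding: $1,177.36 × 0.0803 = $94.54
Federal income tax: $1,177.36 × 0.226 = $266.08
City income tax: $1,177.36 × 0.037 = $43.56
State unemployment insurance (employee share): $1,212.10 × 0.006 = $7.27
AD&D insurance premium: $37.78
Total deductions = $34.74 + $94.54 + $266.08 + $43.56 + $7.27 + $37.78 = $483.97
Net pay = $1,212.10 − $483.97 = $728.13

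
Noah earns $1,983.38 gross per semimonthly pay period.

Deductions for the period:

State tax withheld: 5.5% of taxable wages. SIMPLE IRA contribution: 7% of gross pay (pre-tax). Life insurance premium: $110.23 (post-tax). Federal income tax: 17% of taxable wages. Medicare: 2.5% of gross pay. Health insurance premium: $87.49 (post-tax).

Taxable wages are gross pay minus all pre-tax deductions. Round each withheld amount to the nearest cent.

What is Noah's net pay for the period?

$1,182.22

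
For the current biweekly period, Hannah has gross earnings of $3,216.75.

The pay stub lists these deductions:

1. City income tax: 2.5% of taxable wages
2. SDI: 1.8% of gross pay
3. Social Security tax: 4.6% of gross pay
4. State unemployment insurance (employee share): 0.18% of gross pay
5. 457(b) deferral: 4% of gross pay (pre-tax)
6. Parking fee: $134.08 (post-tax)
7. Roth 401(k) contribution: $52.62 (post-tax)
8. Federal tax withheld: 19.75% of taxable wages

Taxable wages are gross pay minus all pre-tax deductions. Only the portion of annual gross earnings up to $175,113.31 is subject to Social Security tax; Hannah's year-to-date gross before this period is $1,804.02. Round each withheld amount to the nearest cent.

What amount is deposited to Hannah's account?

$2,002.62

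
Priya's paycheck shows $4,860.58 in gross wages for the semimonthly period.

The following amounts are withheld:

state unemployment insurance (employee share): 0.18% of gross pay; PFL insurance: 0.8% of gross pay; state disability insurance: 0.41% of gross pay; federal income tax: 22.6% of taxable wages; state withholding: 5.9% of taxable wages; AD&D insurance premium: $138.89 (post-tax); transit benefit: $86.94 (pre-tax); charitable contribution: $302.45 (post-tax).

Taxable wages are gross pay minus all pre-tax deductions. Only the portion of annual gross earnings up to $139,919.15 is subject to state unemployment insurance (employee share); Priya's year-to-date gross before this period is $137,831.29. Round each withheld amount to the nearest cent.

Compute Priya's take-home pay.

Transit benefit: $86.94
Taxable wages = $4,860.58 − $86.94 = $4,773.64
Federal income tax: $4,773.64 × 0.226 = $1,078.84
State withholding: $4,773.64 × 0.059 = $281.64
State unemployment insurance (employee share): only $139,919.15 − $137,831.29 = $2,087.86 of this check is subject → $2,087.86 × 0.0018 = $3.76
PFL insurance: $4,860.58 × 0.008 = $38.88
State disability insurance: $4,860.58 × 0.0041 = $19.93
AD&D insurance premium: $138.89
Charitable contribution: $302.45
Total deductions = $86.94 + $1,078.84 + $281.64 + $3.76 + $38.88 + $19.93 + $138.89 + $302.45 = $1,951.33
Net pay = $4,860.58 − $1,951.33 = $2,909.25

$2,909.25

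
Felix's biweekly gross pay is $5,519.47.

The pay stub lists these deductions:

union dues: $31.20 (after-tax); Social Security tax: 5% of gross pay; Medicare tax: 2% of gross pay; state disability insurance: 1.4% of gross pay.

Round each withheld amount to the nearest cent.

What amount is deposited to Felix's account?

Social Security tax: $5,519.47 × 0.05 = $275.97
Medicare tax: $5,519.47 × 0.02 = $110.39
State disability insurance: $5,519.47 × 0.014 = $77.27
Union dues: $31.20
Total deductions = $275.97 + $110.39 + $77.27 + $31.20 = $494.83
Net pay = $5,519.47 − $494.83 = $5,024.64

$5,024.64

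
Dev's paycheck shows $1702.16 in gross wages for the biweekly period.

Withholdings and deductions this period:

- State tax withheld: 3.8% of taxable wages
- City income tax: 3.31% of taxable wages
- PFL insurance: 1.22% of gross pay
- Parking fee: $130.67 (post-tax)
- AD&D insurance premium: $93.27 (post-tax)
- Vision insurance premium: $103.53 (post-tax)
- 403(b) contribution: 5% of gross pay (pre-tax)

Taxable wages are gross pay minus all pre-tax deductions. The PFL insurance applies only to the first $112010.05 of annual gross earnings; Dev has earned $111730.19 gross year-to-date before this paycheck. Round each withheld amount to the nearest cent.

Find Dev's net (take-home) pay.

403(b) contribution: $1702.16 × 0.05 = $85.11
Taxable wages = $1702.16 − $85.11 = $1617.05
City income tax: $1617.05 × 0.0331 = $53.52
State tax withheld: $1617.05 × 0.038 = $61.45
PFL insurance: only $112010.05 − $111730.19 = $279.86 of this check is subject → $279.86 × 0.0122 = $3.41
Vision insurance premium: $103.53
Parking fee: $130.67
AD&D insurance premium: $93.27
Total deductions = $85.11 + $53.52 + $61.45 + $3.41 + $103.53 + $130.67 + $93.27 = $530.96
Net pay = $1702.16 − $530.96 = $1171.20

$1171.20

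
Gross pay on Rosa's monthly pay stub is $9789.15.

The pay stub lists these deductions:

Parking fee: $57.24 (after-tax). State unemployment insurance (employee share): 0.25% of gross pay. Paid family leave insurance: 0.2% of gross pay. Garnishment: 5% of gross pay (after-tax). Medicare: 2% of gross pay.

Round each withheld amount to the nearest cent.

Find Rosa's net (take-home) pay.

State unemployment insurance (employee share): $9789.15 × 0.0025 = $24.47
Medicare: $9789.15 × 0.02 = $195.78
Paid family leave insurance: $9789.15 × 0.002 = $19.58
Garnishment: $9789.15 × 0.05 = $489.46
Parking fee: $57.24
Total deductions = $24.47 + $195.78 + $19.58 + $489.46 + $57.24 = $786.53
Net pay = $9789.15 − $786.53 = $9002.62

$9002.62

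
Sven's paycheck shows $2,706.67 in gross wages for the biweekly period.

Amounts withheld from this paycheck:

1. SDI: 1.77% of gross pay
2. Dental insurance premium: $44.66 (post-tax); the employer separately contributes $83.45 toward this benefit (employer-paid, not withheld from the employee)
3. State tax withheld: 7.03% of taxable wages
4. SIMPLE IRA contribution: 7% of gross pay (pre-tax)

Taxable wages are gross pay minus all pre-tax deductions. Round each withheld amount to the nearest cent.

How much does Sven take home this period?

SIMPLE IRA contribution: $2,706.67 × 0.07 = $189.47
Taxable wages = $2,706.67 − $189.47 = $2,517.20
State tax withheld: $2,517.20 × 0.0703 = $176.96
SDI: $2,706.67 × 0.0177 = $47.91
Dental insurance premium: $44.66
(Employer's $83.45 toward dental insurance premium is not withheld from the employee.)
Total deductions = $189.47 + $176.96 + $47.91 + $44.66 = $459.00
Net pay = $2,706.67 − $459.00 = $2,247.67

$2,247.67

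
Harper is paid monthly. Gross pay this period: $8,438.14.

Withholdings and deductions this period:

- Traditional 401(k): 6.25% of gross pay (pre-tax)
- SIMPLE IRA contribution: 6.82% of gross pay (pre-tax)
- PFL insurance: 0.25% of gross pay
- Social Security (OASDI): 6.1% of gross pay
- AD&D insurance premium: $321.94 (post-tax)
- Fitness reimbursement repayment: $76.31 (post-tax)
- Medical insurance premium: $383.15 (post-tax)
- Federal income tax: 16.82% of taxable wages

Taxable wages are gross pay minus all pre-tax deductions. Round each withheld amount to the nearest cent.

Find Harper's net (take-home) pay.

SIMPLE IRA contribution: $8,438.14 × 0.0682 = $575.48
Traditional 401(k): $8,438.14 × 0.0625 = $527.38
Pre-tax total = $575.48 + $527.38 = $1,102.86
Taxable wages = $8,438.14 − $1,102.86 = $7,335.28
Federal income tax: $7,335.28 × 0.1682 = $1,233.79
PFL insurance: $8,438.14 × 0.0025 = $21.10
Social Security (OASDI): $8,438.14 × 0.061 = $514.73
Fitness reimbursement repayment: $76.31
AD&D insurance premium: $321.94
Medical insurance premium: $383.15
Total deductions = $575.48 + $527.38 + $1,233.79 + $21.10 + $514.73 + $76.31 + $321.94 + $383.15 = $3,653.88
Net pay = $8,438.14 − $3,653.88 = $4,784.26

$4,784.26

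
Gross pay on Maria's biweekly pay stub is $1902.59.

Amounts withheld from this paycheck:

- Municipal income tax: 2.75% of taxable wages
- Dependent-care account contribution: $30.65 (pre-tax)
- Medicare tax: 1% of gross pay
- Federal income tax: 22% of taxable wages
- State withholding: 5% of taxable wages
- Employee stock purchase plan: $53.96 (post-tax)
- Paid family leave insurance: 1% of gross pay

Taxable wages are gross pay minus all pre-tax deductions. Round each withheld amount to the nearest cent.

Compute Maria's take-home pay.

Dependent-care account contribution: $30.65
Taxable wages = $1902.59 − $30.65 = $1871.94
Federal income tax: $1871.94 × 0.22 = $411.83
Municipal income tax: $1871.94 × 0.0275 = $51.48
State withholding: $1871.94 × 0.05 = $93.60
Medicare tax: $1902.59 × 0.01 = $19.03
Paid family leave insurance: $1902.59 × 0.01 = $19.03
Employee stock purchase plan: $53.96
Total deductions = $30.65 + $411.83 + $51.48 + $93.60 + $19.03 + $19.03 + $53.96 = $679.58
Net pay = $1902.59 − $679.58 = $1223.01

$1223.01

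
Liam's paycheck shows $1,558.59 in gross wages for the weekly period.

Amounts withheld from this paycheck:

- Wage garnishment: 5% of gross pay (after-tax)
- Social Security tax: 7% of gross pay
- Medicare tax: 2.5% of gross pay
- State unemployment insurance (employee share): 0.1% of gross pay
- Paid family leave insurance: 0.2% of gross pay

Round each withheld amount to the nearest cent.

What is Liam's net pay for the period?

$1,327.92

Social Security tax: $1,558.59 × 0.07 = $109.10
State unemployment insurance (employee share): $1,558.59 × 0.001 = $1.56
Paid family leave insurance: $1,558.59 × 0.002 = $3.12
Medicare tax: $1,558.59 × 0.025 = $38.96
Wage garnishment: $1,558.59 × 0.05 = $77.93
Total deductions = $109.10 + $1.56 + $3.12 + $38.96 + $77.93 = $230.67
Net pay = $1,558.59 − $230.67 = $1,327.92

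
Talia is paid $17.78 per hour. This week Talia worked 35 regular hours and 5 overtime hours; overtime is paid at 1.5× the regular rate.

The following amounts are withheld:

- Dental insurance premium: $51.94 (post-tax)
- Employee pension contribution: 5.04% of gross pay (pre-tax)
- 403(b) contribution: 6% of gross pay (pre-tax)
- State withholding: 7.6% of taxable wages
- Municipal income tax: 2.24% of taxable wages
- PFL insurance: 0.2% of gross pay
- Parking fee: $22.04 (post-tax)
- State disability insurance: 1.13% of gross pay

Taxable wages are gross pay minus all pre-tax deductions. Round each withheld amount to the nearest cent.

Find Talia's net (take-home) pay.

Regular pay: 35 × $17.78 = $622.30
Overtime pay: 5 × $17.78 × 1.5 = $133.35
Gross pay = $622.30 + $133.35 = $755.65
403(b) contribution: $755.65 × 0.06 = $45.34
Employee pension contribution: $755.65 × 0.0504 = $38.08
Pre-tax total = $45.34 + $38.08 = $83.42
Taxable wages = $755.65 − $83.42 = $672.23
Municipal income tax: $672.23 × 0.0224 = $15.06
State withholding: $672.23 × 0.076 = $51.09
State disability insurance: $755.65 × 0.0113 = $8.54
PFL insurance: $755.65 × 0.002 = $1.51
Parking fee: $22.04
Dental insurance premium: $51.94
Total deductions = $45.34 + $38.08 + $15.06 + $51.09 + $8.54 + $1.51 + $22.04 + $51.94 = $233.60
Net pay = $755.65 − $233.60 = $522.05

$522.05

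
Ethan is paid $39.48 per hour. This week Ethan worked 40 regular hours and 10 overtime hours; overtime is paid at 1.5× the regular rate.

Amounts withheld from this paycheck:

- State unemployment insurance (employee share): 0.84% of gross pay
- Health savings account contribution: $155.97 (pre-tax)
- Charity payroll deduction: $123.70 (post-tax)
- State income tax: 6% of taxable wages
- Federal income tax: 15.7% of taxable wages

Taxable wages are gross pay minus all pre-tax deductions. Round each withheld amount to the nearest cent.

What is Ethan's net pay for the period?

$1,436.14

Regular pay: 40 × $39.48 = $1,579.20
Overtime pay: 10 × $39.48 × 1.5 = $592.20
Gross pay = $1,579.20 + $592.20 = $2,171.40
Health savings account contribution: $155.97
Taxable wages = $2,171.40 − $155.97 = $2,015.43
State income tax: $2,015.43 × 0.06 = $120.93
Federal income tax: $2,015.43 × 0.157 = $316.42
State unemployment insurance (employee share): $2,171.40 × 0.0084 = $18.24
Charity payroll deduction: $123.70
Total deductions = $155.97 + $120.93 + $316.42 + $18.24 + $123.70 = $735.26
Net pay = $2,171.40 − $735.26 = $1,436.14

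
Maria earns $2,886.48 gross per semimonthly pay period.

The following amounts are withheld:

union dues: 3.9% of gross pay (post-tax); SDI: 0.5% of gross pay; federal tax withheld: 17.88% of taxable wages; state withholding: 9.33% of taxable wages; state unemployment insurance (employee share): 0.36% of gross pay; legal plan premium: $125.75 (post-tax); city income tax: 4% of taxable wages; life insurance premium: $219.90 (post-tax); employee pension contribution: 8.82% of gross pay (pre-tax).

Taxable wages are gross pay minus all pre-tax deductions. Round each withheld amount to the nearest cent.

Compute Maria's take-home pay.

$1,327.43

Employee pension contribution: $2,886.48 × 0.0882 = $254.59
Taxable wages = $2,886.48 − $254.59 = $2,631.89
State withholding: $2,631.89 × 0.0933 = $245.56
Federal tax withheld: $2,631.89 × 0.1788 = $470.58
City income tax: $2,631.89 × 0.04 = $105.28
SDI: $2,886.48 × 0.005 = $14.43
State unemployment insurance (employee share): $2,886.48 × 0.0036 = $10.39
Legal plan premium: $125.75
Union dues: $2,886.48 × 0.039 = $112.57
Life insurance premium: $219.90
Total deductions = $254.59 + $245.56 + $470.58 + $105.28 + $14.43 + $10.39 + $125.75 + $112.57 + $219.90 = $1,559.05
Net pay = $2,886.48 − $1,559.05 = $1,327.43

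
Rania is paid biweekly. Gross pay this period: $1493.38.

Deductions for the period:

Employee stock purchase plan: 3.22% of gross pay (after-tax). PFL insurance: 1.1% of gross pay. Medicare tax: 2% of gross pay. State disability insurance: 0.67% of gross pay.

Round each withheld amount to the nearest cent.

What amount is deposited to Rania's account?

$1388.98

State disability insurance: $1493.38 × 0.0067 = $10.01
PFL insurance: $1493.38 × 0.011 = $16.43
Medicare tax: $1493.38 × 0.02 = $29.87
Employee stock purchase plan: $1493.38 × 0.0322 = $48.09
Total deductions = $10.01 + $16.43 + $29.87 + $48.09 = $104.40
Net pay = $1493.38 − $104.40 = $1388.98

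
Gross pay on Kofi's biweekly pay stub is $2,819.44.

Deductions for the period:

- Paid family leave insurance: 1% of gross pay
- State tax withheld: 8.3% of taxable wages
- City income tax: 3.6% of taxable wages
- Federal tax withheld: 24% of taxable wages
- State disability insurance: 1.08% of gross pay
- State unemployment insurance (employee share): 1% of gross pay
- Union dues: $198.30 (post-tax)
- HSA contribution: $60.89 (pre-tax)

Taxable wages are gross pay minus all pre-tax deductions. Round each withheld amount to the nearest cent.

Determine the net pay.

HSA contribution: $60.89
Taxable wages = $2,819.44 − $60.89 = $2,758.55
State tax withheld: $2,758.55 × 0.083 = $228.96
City income tax: $2,758.55 × 0.036 = $99.31
Federal tax withheld: $2,758.55 × 0.24 = $662.05
Paid family leave insurance: $2,819.44 × 0.01 = $28.19
State disability insurance: $2,819.44 × 0.0108 = $30.45
State unemployment insurance (employee share): $2,819.44 × 0.01 = $28.19
Union dues: $198.30
Total deductions = $60.89 + $228.96 + $99.31 + $662.05 + $28.19 + $30.45 + $28.19 + $198.30 = $1,336.34
Net pay = $2,819.44 − $1,336.34 = $1,483.10

$1,483.10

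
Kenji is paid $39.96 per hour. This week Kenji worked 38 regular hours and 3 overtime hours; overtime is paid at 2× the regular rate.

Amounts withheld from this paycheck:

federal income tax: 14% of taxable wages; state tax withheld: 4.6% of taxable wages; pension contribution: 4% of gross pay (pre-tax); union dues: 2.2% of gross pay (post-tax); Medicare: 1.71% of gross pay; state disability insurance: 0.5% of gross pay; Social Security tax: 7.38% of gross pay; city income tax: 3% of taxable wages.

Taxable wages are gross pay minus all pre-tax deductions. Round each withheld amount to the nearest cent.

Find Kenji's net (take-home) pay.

$1,116.02

Regular pay: 38 × $39.96 = $1,518.48
Overtime pay: 3 × $39.96 × 2 = $239.76
Gross pay = $1,518.48 + $239.76 = $1,758.24
Pension contribution: $1,758.24 × 0.04 = $70.33
Taxable wages = $1,758.24 − $70.33 = $1,687.91
State tax withheld: $1,687.91 × 0.046 = $77.64
Federal income tax: $1,687.91 × 0.14 = $236.31
City income tax: $1,687.91 × 0.03 = $50.64
Medicare: $1,758.24 × 0.0171 = $30.07
State disability insurance: $1,758.24 × 0.005 = $8.79
Social Security tax: $1,758.24 × 0.0738 = $129.76
Union dues: $1,758.24 × 0.022 = $38.68
Total deductions = $70.33 + $77.64 + $236.31 + $50.64 + $30.07 + $8.79 + $129.76 + $38.68 = $642.22
Net pay = $1,758.24 − $642.22 = $1,116.02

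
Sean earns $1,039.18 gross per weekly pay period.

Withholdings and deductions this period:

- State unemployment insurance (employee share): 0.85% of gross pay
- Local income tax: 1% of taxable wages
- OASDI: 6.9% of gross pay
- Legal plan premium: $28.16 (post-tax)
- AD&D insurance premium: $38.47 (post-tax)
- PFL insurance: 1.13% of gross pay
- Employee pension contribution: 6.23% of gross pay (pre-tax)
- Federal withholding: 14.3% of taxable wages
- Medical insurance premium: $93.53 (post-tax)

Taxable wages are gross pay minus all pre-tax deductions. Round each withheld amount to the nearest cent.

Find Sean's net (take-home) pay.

$572.93

Employee pension contribution: $1,039.18 × 0.0623 = $64.74
Taxable wages = $1,039.18 − $64.74 = $974.44
Federal withholding: $974.44 × 0.143 = $139.34
Local income tax: $974.44 × 0.01 = $9.74
PFL insurance: $1,039.18 × 0.0113 = $11.74
State unemployment insurance (employee share): $1,039.18 × 0.0085 = $8.83
OASDI: $1,039.18 × 0.069 = $71.70
Legal plan premium: $28.16
AD&D insurance premium: $38.47
Medical insurance premium: $93.53
Total deductions = $64.74 + $139.34 + $9.74 + $11.74 + $8.83 + $71.70 + $28.16 + $38.47 + $93.53 = $466.25
Net pay = $1,039.18 − $466.25 = $572.93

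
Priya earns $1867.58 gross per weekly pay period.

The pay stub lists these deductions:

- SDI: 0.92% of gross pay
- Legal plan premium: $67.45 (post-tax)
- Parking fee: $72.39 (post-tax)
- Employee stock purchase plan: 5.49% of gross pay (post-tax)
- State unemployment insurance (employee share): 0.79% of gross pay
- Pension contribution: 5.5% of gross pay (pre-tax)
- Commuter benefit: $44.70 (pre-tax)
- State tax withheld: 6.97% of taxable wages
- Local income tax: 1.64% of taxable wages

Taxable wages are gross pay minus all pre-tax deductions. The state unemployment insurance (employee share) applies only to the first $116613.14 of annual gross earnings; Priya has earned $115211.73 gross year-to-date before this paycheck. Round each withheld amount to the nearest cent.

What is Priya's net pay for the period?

$1301.43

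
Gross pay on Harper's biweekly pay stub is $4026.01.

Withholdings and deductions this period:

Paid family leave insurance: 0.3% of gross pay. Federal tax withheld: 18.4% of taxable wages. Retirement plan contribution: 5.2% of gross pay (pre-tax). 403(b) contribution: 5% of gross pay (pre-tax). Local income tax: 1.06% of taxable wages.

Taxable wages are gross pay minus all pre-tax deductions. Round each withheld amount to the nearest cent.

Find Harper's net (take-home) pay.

Retirement plan contribution: $4026.01 × 0.052 = $209.35
403(b) contribution: $4026.01 × 0.05 = $201.30
Pre-tax total = $209.35 + $201.30 = $410.65
Taxable wages = $4026.01 − $410.65 = $3615.36
Local income tax: $3615.36 × 0.0106 = $38.32
Federal tax withheld: $3615.36 × 0.184 = $665.23
Paid family leave insurance: $4026.01 × 0.003 = $12.08
Total deductions = $209.35 + $201.30 + $38.32 + $665.23 + $12.08 = $1126.28
Net pay = $4026.01 − $1126.28 = $2899.73

$2899.73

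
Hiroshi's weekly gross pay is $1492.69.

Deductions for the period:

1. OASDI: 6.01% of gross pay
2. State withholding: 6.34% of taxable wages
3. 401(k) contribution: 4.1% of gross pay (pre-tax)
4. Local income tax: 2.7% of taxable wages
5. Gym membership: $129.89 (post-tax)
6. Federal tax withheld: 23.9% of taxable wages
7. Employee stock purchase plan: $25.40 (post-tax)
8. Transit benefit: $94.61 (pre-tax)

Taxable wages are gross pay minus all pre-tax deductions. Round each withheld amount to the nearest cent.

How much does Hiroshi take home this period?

$651.51

401(k) contribution: $1492.69 × 0.041 = $61.20
Transit benefit: $94.61
Pre-tax total = $61.20 + $94.61 = $155.81
Taxable wages = $1492.69 − $155.81 = $1336.88
Federal tax withheld: $1336.88 × 0.239 = $319.51
State withholding: $1336.88 × 0.0634 = $84.76
Local income tax: $1336.88 × 0.027 = $36.10
OASDI: $1492.69 × 0.0601 = $89.71
Gym membership: $129.89
Employee stock purchase plan: $25.40
Total deductions = $61.20 + $94.61 + $319.51 + $84.76 + $36.10 + $89.71 + $129.89 + $25.40 = $841.18
Net pay = $1492.69 − $841.18 = $651.51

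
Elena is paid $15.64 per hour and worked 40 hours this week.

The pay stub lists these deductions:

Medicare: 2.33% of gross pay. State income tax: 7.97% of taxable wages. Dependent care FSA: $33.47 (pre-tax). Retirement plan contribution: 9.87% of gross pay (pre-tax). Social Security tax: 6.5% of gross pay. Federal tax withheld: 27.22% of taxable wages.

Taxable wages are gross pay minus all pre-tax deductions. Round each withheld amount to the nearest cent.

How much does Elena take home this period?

Gross pay: 40 × $15.64 = $625.60
Dependent care FSA: $33.47
Retirement plan contribution: $625.60 × 0.0987 = $61.75
Pre-tax total = $33.47 + $61.75 = $95.22
Taxable wages = $625.60 − $95.22 = $530.38
State income tax: $530.38 × 0.0797 = $42.27
Federal tax withheld: $530.38 × 0.2722 = $144.37
Medicare: $625.60 × 0.0233 = $14.58
Social Security tax: $625.60 × 0.065 = $40.66
Total deductions = $33.47 + $61.75 + $42.27 + $144.37 + $14.58 + $40.66 = $337.10
Net pay = $625.60 − $337.10 = $288.50

$288.50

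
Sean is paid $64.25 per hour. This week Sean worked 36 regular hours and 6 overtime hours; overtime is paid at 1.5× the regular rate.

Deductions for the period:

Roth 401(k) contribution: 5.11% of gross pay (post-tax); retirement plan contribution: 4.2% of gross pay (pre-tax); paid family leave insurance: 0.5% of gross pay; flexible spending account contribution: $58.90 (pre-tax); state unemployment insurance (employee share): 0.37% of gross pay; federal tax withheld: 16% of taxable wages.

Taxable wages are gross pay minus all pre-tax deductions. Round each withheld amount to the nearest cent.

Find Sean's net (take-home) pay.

$2,104.27

Regular pay: 36 × $64.25 = $2,313.00
Overtime pay: 6 × $64.25 × 1.5 = $578.25
Gross pay = $2,313.00 + $578.25 = $2,891.25
Retirement plan contribution: $2,891.25 × 0.042 = $121.43
Flexible spending account contribution: $58.90
Pre-tax total = $121.43 + $58.90 = $180.33
Taxable wages = $2,891.25 − $180.33 = $2,710.92
Federal tax withheld: $2,710.92 × 0.16 = $433.75
Paid family leave insurance: $2,891.25 × 0.005 = $14.46
State unemployment insurance (employee share): $2,891.25 × 0.0037 = $10.70
Roth 401(k) contribution: $2,891.25 × 0.0511 = $147.74
Total deductions = $121.43 + $58.90 + $433.75 + $14.46 + $10.70 + $147.74 = $786.98
Net pay = $2,891.25 − $786.98 = $2,104.27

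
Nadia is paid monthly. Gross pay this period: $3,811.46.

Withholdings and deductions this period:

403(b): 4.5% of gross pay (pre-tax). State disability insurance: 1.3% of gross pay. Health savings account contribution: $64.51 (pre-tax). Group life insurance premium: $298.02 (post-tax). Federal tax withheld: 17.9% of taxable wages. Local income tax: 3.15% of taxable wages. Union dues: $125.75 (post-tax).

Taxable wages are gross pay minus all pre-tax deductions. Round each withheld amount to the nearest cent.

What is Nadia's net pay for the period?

$2,349.48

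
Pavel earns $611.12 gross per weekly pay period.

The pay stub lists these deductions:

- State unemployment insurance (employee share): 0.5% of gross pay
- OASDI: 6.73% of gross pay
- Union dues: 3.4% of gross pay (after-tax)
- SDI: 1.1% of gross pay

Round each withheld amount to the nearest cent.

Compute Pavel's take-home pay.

$539.43

SDI: $611.12 × 0.011 = $6.72
State unemployment insurance (employee share): $611.12 × 0.005 = $3.06
OASDI: $611.12 × 0.0673 = $41.13
Union dues: $611.12 × 0.034 = $20.78
Total deductions = $6.72 + $3.06 + $41.13 + $20.78 = $71.69
Net pay = $611.12 − $71.69 = $539.43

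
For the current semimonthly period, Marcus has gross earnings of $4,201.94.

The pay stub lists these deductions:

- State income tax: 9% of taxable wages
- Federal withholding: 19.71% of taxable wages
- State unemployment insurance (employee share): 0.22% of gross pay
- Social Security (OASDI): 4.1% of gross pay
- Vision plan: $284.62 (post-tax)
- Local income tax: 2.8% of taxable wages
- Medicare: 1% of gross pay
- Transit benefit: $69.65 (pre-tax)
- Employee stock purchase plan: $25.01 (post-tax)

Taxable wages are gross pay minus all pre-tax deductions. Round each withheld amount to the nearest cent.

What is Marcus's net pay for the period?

Transit benefit: $69.65
Taxable wages = $4,201.94 − $69.65 = $4,132.29
State income tax: $4,132.29 × 0.09 = $371.91
Local income tax: $4,132.29 × 0.028 = $115.70
Federal withholding: $4,132.29 × 0.1971 = $814.47
Social Security (OASDI): $4,201.94 × 0.041 = $172.28
State unemployment insurance (employee share): $4,201.94 × 0.0022 = $9.24
Medicare: $4,201.94 × 0.01 = $42.02
Employee stock purchase plan: $25.01
Vision plan: $284.62
Total deductions = $69.65 + $371.91 + $115.70 + $814.47 + $172.28 + $9.24 + $42.02 + $25.01 + $284.62 = $1,904.90
Net pay = $4,201.94 − $1,904.90 = $2,297.04

$2,297.04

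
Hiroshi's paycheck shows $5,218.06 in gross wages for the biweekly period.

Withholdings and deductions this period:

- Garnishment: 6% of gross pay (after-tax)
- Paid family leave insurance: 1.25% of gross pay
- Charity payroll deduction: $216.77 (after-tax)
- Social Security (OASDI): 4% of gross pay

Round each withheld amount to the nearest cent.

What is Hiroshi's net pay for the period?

$4,414.26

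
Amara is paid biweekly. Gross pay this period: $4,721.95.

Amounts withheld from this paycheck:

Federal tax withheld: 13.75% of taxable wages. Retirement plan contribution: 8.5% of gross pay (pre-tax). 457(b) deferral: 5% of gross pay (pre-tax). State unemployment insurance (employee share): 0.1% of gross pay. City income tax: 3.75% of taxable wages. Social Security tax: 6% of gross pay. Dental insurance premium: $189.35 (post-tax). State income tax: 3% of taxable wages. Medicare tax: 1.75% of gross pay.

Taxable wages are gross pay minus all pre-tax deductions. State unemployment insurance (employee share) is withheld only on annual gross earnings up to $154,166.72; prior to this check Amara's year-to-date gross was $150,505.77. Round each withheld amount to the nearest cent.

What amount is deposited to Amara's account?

$2,688.20

457(b) deferral: $4,721.95 × 0.05 = $236.10
Retirement plan contribution: $4,721.95 × 0.085 = $401.37
Pre-tax total = $236.10 + $401.37 = $637.47
Taxable wages = $4,721.95 − $637.47 = $4,084.48
Federal tax withheld: $4,084.48 × 0.1375 = $561.62
City income tax: $4,084.48 × 0.0375 = $153.17
State income tax: $4,084.48 × 0.03 = $122.53
Medicare tax: $4,721.95 × 0.0175 = $82.63
Social Security tax: $4,721.95 × 0.06 = $283.32
State unemployment insurance (employee share): only $154,166.72 − $150,505.77 = $3,660.95 of this check is subject → $3,660.95 × 0.001 = $3.66
Dental insurance premium: $189.35
Total deductions = $236.10 + $401.37 + $561.62 + $153.17 + $122.53 + $82.63 + $283.32 + $3.66 + $189.35 = $2,033.75
Net pay = $4,721.95 − $2,033.75 = $2,688.20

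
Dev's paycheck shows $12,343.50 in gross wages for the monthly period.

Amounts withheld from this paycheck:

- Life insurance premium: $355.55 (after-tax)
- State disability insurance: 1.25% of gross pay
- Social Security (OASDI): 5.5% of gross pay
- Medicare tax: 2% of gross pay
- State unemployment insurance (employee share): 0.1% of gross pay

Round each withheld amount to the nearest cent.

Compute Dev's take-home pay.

State disability insurance: $12,343.50 × 0.0125 = $154.29
State unemployment insurance (employee share): $12,343.50 × 0.001 = $12.34
Social Security (OASDI): $12,343.50 × 0.055 = $678.89
Medicare tax: $12,343.50 × 0.02 = $246.87
Life insurance premium: $355.55
Total deductions = $154.29 + $12.34 + $678.89 + $246.87 + $355.55 = $1,447.94
Net pay = $12,343.50 − $1,447.94 = $10,895.56

$10,895.56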